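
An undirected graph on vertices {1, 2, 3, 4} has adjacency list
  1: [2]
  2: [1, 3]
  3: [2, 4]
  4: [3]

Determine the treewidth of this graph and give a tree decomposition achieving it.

The largest bag has 2 vertices, giving width 1; this decomposition certifies tw(G) ≤ 1. G has an edge, so its treewidth is at least 1. Therefore the treewidth is 1.

Treewidth 1.
One optimal decomposition is:
Bags: B1 = {3, 4}  B2 = {2, 3}  B3 = {1, 2}
Tree: B1–B2, B2–B3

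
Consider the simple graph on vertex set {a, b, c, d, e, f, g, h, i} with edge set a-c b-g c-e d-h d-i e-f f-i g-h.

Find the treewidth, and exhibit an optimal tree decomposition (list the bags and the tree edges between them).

Treewidth 1.
Bags: B1 = {b, g}  B2 = {g, h}  B3 = {d, h}  B4 = {d, i}  B5 = {f, i}  B6 = {e, f}  B7 = {c, e}  B8 = {a, c}
Tree: B1–B2, B2–B3, B3–B4, B4–B5, B5–B6, B6–B7, B7–B8

The largest bag has 2 vertices, giving width 1; this decomposition certifies tw(G) ≤ 1. Since G has at least one edge (e.g. b–g), it is not an edgeless graph, so tw(G) ≥ 1. Combining the bounds, tw(G) = 1.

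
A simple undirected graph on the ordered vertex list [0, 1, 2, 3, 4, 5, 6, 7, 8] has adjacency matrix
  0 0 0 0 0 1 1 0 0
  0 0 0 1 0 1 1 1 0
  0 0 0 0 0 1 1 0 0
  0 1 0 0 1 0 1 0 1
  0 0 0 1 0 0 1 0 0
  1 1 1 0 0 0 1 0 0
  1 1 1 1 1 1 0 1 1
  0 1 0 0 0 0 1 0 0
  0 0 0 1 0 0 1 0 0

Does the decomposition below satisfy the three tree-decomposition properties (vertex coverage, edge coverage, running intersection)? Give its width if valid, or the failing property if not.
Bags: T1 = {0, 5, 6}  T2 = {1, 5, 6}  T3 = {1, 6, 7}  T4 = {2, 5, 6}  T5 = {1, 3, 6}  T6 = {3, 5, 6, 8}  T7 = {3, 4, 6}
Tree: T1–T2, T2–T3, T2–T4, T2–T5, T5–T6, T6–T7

No — bags containing vertex 5 are not connected in the tree.

A tree decomposition must satisfy three properties: every vertex lies in some bag; for every edge, both endpoints lie together in some bag; and for every vertex, the bags containing it form a connected subtree. Here bags containing vertex 5 are not connected in the tree, so the decomposition is invalid.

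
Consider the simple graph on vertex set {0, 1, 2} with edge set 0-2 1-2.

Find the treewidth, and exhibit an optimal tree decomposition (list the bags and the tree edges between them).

Treewidth 1.
One optimal decomposition is:
Bags: B1 = {1, 2}  B2 = {0, 2}
Tree: B1–B2

Each bag holds 2 vertices, so the decomposition has width 1, which upper-bounds the treewidth. Any graph with an edge has treewidth ≥ 1, and G has the edge 1–2. Therefore the treewidth is 1.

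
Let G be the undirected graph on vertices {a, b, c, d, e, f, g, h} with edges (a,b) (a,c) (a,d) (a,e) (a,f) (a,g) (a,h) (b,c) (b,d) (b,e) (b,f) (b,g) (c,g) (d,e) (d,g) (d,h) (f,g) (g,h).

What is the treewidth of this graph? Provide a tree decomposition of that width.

The largest bag has 4 vertices, giving width 3; this decomposition certifies tw(G) ≤ 3. Conversely, {a, d, g, h} is a clique of size 4, and the vertices of any clique must share a bag in every tree decomposition; so some bag has ≥ 4 vertices and tw(G) ≥ 3. Hence tw(G) = 3 exactly.

Treewidth 3.
One such decomposition:
Bags: B1 = {a, b, d, g}  B2 = {a, b, d, e}  B3 = {a, d, g, h}  B4 = {a, b, c, g}  B5 = {a, b, f, g}
Tree: B1–B2, B1–B3, B1–B4, B4–B5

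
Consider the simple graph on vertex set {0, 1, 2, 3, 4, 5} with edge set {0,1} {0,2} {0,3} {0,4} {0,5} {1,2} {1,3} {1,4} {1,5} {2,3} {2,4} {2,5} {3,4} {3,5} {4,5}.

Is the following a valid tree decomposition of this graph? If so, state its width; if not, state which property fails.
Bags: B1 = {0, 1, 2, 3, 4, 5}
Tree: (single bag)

Vertex coverage: the bags together contain {0, 1, 2, 3, 4, 5}, the full vertex set. Edge coverage: each edge of G has both endpoints in at least one bag. Running intersection: for every vertex, the bags containing it form a connected subtree. All three properties hold, so this is a valid tree decomposition of width max|bag| − 1 = 5, and hence tw(G) ≤ 5.

Yes; width 5.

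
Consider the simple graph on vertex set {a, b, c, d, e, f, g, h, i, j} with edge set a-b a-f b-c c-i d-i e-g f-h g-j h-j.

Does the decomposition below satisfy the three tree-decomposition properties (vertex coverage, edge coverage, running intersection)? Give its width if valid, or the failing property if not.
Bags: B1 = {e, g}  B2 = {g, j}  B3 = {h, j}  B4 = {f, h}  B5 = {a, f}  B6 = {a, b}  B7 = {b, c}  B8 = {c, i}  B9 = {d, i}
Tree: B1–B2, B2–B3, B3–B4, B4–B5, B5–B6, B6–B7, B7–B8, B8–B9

Yes; width 1.

Checking the three conditions: (i) the bags cover all of {a, b, c, d, e, f, g, h, i, j}; (ii) for each edge, some bag contains both endpoints; (iii) the bags containing any fixed vertex form a subtree. All hold, so the decomposition is valid with width 2 − 1 = 1.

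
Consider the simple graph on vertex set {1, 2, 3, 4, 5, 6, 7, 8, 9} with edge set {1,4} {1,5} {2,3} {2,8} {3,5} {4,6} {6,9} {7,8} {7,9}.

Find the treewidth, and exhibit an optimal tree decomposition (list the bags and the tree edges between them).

Treewidth 2.
One optimal decomposition is:
Bags: B1 = {1, 4, 6}  B2 = {1, 6, 9}  B3 = {1, 7, 9}  B4 = {1, 7, 8}  B5 = {1, 2, 8}  B6 = {1, 2, 3}  B7 = {1, 3, 5}
Tree: B1–B2, B2–B3, B3–B4, B4–B5, B5–B6, B6–B7

Each bag holds 3 vertices, so the decomposition has width 2, which upper-bounds the treewidth. For the lower bound, G contains the cycle 1–4–6–9–7–8–2–3–5–1, so G is not a forest; only forests have treewidth ≤ 1, hence tw(G) ≥ 2. Combining the bounds, tw(G) = 2.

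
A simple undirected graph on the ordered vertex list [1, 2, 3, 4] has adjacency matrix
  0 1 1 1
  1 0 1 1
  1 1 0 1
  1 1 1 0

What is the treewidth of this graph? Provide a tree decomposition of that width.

A single bag containing all 4 vertices is trivially a valid decomposition of width 3. For the lower bound, the 4 vertices {1, 2, 3, 4} are pairwise adjacent, and any tree decomposition puts a clique entirely inside one bag — forcing width ≥ 3. Hence tw(G) = 3 exactly.

Treewidth 3.
One such decomposition:
Bags: B1 = {1, 2, 3, 4}
Tree: (single bag)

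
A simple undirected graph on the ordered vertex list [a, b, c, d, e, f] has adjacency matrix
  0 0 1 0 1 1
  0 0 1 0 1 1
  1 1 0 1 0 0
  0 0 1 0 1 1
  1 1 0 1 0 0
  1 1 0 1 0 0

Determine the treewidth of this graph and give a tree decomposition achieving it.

Treewidth 3.
Bags: B1 = {a, b, c, d}  B2 = {a, b, d, e}  B3 = {a, b, d, f}
Tree: B1–B2, B2–B3

Every bag has size at most 4, so the width is 4 − 1 = 3 and tw(G) ≤ 3. For the lower bound: the 4 vertex sets {a,c}, {b,e}, {d}, {f} are disjoint, each induces a connected subgraph, and every pair is joined by at least one edge of G. Contracting each set to a single vertex therefore yields K_{4} as a minor, and since treewidth is minor-monotone, tw(G) ≥ tw(K_{4}) = 3. Combining the bounds, tw(G) = 3.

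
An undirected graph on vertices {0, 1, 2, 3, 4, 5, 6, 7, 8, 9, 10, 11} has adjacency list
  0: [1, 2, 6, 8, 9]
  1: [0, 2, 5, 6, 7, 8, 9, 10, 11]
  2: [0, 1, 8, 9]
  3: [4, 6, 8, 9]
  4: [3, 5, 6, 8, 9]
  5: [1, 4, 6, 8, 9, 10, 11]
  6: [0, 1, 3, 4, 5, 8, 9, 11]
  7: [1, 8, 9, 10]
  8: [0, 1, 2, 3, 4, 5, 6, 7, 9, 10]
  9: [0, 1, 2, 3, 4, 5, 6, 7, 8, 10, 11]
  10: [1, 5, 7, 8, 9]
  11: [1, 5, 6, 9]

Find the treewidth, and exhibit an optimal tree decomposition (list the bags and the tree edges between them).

Treewidth 4.
One such decomposition:
Bags: B1 = {0, 1, 6, 8, 9}  B2 = {1, 5, 6, 8, 9}  B3 = {1, 5, 6, 9, 11}  B4 = {0, 1, 2, 8, 9}  B5 = {4, 5, 6, 8, 9}  B6 = {1, 5, 8, 9, 10}  B7 = {1, 7, 8, 9, 10}  B8 = {3, 4, 6, 8, 9}
Tree: B1–B2, B2–B3, B1–B4, B2–B5, B2–B6, B6–B7, B5–B8

Every bag has size at most 5, so the width is 5 − 1 = 4 and tw(G) ≤ 4. Conversely, {0, 1, 2, 8, 9} is a clique of size 5, and the vertices of any clique must share a bag in every tree decomposition; so some bag has ≥ 5 vertices and tw(G) ≥ 4. Hence tw(G) = 4 exactly.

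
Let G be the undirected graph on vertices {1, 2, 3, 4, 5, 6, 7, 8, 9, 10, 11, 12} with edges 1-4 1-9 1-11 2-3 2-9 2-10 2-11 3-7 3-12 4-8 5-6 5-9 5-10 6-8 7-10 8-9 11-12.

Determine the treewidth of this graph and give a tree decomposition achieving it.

Treewidth 3.
One such decomposition:
Bags: B1 = {1, 4, 6, 8}  B2 = {1, 6, 8, 9}  B3 = {1, 5, 6, 9}  B4 = {1, 5, 9, 11}  B5 = {2, 5, 9, 11}  B6 = {2, 5, 10, 11}  B7 = {2, 10, 11, 12}  B8 = {2, 3, 10, 12}  B9 = {3, 7, 10, 12}
Tree: B1–B2, B2–B3, B3–B4, B4–B5, B5–B6, B6–B7, B7–B8, B8–B9

The largest bag has 4 vertices, giving width 3; this decomposition certifies tw(G) ≤ 3. For the lower bound: the 4 vertex sets {4,6,8}, {1}, {9}, {2,5,10,11} are disjoint, each induces a connected subgraph, and every pair is joined by at least one edge of G. Contracting each set to a single vertex therefore yields K_{4} as a minor, and since treewidth is minor-monotone, tw(G) ≥ tw(K_{4}) = 3. Combining the bounds, tw(G) = 3.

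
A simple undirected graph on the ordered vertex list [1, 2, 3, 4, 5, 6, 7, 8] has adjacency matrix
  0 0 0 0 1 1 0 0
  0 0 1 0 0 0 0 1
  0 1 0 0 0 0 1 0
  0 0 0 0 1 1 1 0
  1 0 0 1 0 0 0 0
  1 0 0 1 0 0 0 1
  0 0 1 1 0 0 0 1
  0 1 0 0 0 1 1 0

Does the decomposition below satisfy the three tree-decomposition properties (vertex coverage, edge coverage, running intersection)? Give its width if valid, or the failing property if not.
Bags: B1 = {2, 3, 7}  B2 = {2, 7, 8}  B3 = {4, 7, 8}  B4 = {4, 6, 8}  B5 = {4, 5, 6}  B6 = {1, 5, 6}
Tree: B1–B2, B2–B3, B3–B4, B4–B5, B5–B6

Vertex coverage: the bags together contain {1, 2, 3, 4, 5, 6, 7, 8}, the full vertex set. Edge coverage: each edge of G has both endpoints in at least one bag. Running intersection: for every vertex, the bags containing it form a connected subtree. All three properties hold, so this is a valid tree decomposition of width max|bag| − 1 = 2, and hence tw(G) ≤ 2.

Yes; width 2.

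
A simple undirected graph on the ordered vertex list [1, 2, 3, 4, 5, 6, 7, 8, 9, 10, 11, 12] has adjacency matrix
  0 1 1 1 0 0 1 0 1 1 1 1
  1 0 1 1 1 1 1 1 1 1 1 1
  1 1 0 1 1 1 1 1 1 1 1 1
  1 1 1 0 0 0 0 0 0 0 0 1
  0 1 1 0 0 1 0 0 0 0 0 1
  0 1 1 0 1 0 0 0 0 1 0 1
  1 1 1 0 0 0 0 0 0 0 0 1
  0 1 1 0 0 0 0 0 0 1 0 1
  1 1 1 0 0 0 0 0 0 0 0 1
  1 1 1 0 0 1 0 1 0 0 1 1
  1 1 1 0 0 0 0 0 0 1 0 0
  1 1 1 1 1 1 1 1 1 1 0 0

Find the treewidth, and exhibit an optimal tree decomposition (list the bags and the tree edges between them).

Treewidth 4.
One such decomposition:
Bags: B1 = {1, 2, 3, 9, 12}  B2 = {1, 2, 3, 10, 12}  B3 = {1, 2, 3, 7, 12}  B4 = {1, 2, 3, 4, 12}  B5 = {1, 2, 3, 10, 11}  B6 = {2, 3, 8, 10, 12}  B7 = {2, 3, 6, 10, 12}  B8 = {2, 3, 5, 6, 12}
Tree: B1–B2, B2–B3, B3–B4, B2–B5, B2–B6, B6–B7, B7–B8

The largest bag has 5 vertices, giving width 4; this decomposition certifies tw(G) ≤ 4. On the other hand G contains the 5-clique {1, 2, 3, 10, 11}. A clique must lie in a single bag of any decomposition, so no decomposition can have width below 4. Combining the bounds, tw(G) = 4.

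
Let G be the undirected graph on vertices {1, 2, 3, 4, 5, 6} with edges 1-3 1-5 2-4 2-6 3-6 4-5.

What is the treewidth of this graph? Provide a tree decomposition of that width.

Each bag holds 3 vertices, so the decomposition has width 2, which upper-bounds the treewidth. The edges 2–6–3–1–5–4–2 form a cycle, so G is not a tree and its treewidth is at least 2. Hence tw(G) = 2 exactly.

Treewidth 2.
Bags: B1 = {2, 3, 6}  B2 = {1, 2, 3}  B3 = {1, 2, 5}  B4 = {2, 4, 5}
Tree: B1–B2, B2–B3, B3–B4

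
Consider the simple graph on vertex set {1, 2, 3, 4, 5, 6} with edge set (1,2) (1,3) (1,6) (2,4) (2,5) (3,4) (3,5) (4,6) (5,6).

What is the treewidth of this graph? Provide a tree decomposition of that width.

Each bag holds 4 vertices, so the decomposition has width 3, which upper-bounds the treewidth. For the lower bound: the 4 vertex sets {4,6}, {1,3}, {5}, {2} are disjoint, each induces a connected subgraph, and every pair is joined by at least one edge of G. Contracting each set to a single vertex therefore yields K_{4} as a minor, and since treewidth is minor-monotone, tw(G) ≥ tw(K_{4}) = 3. Combining the bounds, tw(G) = 3.

Treewidth 3.
Bags: B1 = {1, 4, 5, 6}  B2 = {1, 3, 4, 5}  B3 = {1, 2, 4, 5}
Tree: B1–B2, B2–B3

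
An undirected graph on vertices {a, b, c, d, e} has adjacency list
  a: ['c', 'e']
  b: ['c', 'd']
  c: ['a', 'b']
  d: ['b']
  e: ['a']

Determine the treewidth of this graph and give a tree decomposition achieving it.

Treewidth 1.
Bags: B1 = {a, e}  B2 = {a, c}  B3 = {b, c}  B4 = {b, d}
Tree: B1–B2, B2–B3, B3–B4

The largest bag has 2 vertices, giving width 1; this decomposition certifies tw(G) ≤ 1. Any graph with an edge has treewidth ≥ 1, and G has the edge e–a. Hence tw(G) = 1 exactly.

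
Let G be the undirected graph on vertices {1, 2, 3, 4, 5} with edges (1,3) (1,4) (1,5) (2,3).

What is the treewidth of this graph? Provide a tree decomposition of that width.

Each bag holds 2 vertices, so the decomposition has width 1, which upper-bounds the treewidth. G has an edge, so its treewidth is at least 1. The upper and lower bounds meet at 1, so that is the treewidth.

Treewidth 1.
One optimal decomposition is:
Bags: B1 = {2, 3}  B2 = {1, 3}  B3 = {1, 4}  B4 = {1, 5}
Tree: B1–B2, B2–B3, B2–B4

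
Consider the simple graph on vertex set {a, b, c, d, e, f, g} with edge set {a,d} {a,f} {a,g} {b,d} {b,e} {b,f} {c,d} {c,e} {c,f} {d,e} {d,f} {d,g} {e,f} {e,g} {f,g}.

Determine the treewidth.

3

A width-3 tree decomposition is:
Bags: B1 = {d, e, f, g}  B2 = {b, d, e, f}  B3 = {c, d, e, f}  B4 = {a, d, f, g}
Tree: B1–B2, B1–B3, B1–B4
The largest bag has 4 vertices, giving width 3; this decomposition certifies tw(G) ≤ 3. Conversely, {d, e, f, g} is a clique of size 4, and the vertices of any clique must share a bag in every tree decomposition; so some bag has ≥ 4 vertices and tw(G) ≥ 3. The upper and lower bounds meet at 3, so that is the treewidth.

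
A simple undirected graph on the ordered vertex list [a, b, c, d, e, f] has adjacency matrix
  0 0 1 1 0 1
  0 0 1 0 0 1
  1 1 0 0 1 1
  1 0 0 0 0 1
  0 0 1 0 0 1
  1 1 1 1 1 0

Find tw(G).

2

A width-2 tree decomposition is:
Bags: B1 = {a, c, f}  B2 = {c, e, f}  B3 = {b, c, f}  B4 = {a, d, f}
Tree: B1–B2, B2–B3, B1–B4
Each bag holds 3 vertices, so the decomposition has width 2, which upper-bounds the treewidth. For the lower bound, the 3 vertices {a, d, f} are pairwise adjacent, and any tree decomposition puts a clique entirely inside one bag — forcing width ≥ 2. Combining the bounds, tw(G) = 2.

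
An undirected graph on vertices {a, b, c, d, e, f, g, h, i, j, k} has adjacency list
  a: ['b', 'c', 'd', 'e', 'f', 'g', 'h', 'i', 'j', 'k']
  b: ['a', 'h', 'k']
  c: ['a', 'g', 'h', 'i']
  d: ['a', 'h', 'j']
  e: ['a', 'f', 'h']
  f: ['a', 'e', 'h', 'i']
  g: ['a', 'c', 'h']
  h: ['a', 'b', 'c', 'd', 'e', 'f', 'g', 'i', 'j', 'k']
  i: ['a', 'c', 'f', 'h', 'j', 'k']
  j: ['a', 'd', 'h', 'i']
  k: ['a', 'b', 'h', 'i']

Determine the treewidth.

A width-3 tree decomposition is:
Bags: B1 = {a, f, h, i}  B2 = {a, c, h, i}  B3 = {a, c, g, h}  B4 = {a, e, f, h}  B5 = {a, h, i, k}  B6 = {a, h, i, j}  B7 = {a, b, h, k}  B8 = {a, d, h, j}
Tree: B1–B2, B2–B3, B1–B4, B1–B5, B2–B6, B5–B7, B6–B8
Each bag holds 4 vertices, so the decomposition has width 3, which upper-bounds the treewidth. On the other hand G contains the 4-clique {a, d, h, j}. A clique must lie in a single bag of any decomposition, so no decomposition can have width below 3. Combining the bounds, tw(G) = 3.

3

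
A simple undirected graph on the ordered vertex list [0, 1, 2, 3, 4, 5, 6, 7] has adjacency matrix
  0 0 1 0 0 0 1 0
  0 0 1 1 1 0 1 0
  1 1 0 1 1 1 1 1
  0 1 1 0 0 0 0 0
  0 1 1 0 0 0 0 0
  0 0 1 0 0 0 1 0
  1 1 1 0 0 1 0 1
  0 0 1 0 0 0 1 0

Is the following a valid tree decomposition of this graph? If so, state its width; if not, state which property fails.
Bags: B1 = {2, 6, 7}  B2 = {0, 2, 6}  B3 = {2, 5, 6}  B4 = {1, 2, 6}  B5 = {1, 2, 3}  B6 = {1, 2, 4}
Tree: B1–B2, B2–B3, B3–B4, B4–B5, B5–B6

Checking the three conditions: (i) the bags cover all of {0, 1, 2, 3, 4, 5, 6, 7}; (ii) for each edge, some bag contains both endpoints; (iii) the bags containing any fixed vertex form a subtree. All hold, so the decomposition is valid with width 3 − 1 = 2.

Yes; width 2.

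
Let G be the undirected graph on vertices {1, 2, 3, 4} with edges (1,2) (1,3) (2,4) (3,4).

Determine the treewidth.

2

A width-2 tree decomposition is:
Bags: B1 = {2, 3, 4}  B2 = {1, 2, 3}
Tree: B1–B2
Each bag holds 3 vertices, so the decomposition has width 2, which upper-bounds the treewidth. For the lower bound, G contains the cycle 3–4–2–1–3, so G is not a forest; only forests have treewidth ≤ 1, hence tw(G) ≥ 2. Therefore the treewidth is 2.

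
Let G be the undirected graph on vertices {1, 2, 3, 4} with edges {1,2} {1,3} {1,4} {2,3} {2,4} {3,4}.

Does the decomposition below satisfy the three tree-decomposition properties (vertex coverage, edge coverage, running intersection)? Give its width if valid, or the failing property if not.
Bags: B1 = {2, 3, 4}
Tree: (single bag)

No — vertex 1 appears in no bag.

A tree decomposition must satisfy three properties: every vertex lies in some bag; for every edge, both endpoints lie together in some bag; and for every vertex, the bags containing it form a connected subtree. Here vertex 1 appears in no bag, so the decomposition is invalid.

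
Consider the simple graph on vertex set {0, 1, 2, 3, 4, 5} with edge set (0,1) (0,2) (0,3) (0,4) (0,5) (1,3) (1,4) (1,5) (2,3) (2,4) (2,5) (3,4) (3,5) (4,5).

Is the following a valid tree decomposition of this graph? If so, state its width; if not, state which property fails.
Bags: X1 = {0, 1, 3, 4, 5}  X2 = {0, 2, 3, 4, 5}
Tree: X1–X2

Yes; width 4.

Vertex coverage: the bags together contain {0, 1, 2, 3, 4, 5}, the full vertex set. Edge coverage: each edge of G has both endpoints in at least one bag. Running intersection: for every vertex, the bags containing it form a connected subtree. All three properties hold, so this is a valid tree decomposition of width max|bag| − 1 = 4, and hence tw(G) ≤ 4.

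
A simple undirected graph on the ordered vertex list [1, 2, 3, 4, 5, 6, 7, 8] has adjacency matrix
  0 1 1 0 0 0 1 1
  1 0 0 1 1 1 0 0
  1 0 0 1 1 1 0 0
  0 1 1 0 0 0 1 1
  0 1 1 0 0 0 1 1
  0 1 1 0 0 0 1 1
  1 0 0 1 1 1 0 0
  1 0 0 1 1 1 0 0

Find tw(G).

A width-4 tree decomposition is:
Bags: B1 = {2, 3, 5, 7, 8}  B2 = {2, 3, 6, 7, 8}  B3 = {2, 3, 4, 7, 8}  B4 = {1, 2, 3, 7, 8}
Tree: B1–B2, B2–B3, B3–B4
Each bag holds 5 vertices, so the decomposition has width 4, which upper-bounds the treewidth. For the lower bound: the 5 vertex sets {2,5}, {6,8}, {4,7}, {3}, {1} are disjoint, each induces a connected subgraph, and every pair is joined by at least one edge of G. Contracting each set to a single vertex therefore yields K_{5} as a minor, and since treewidth is minor-monotone, tw(G) ≥ tw(K_{5}) = 4. Combining the bounds, tw(G) = 4.

4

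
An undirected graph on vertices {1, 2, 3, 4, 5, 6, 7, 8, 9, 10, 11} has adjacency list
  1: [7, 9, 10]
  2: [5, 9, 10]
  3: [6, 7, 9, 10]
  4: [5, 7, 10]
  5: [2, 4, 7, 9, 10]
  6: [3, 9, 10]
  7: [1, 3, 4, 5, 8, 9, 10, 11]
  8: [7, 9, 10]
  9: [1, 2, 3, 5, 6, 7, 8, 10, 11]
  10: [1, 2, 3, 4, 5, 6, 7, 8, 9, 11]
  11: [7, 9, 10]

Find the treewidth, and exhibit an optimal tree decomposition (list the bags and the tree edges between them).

Every bag has size at most 4, so the width is 4 − 1 = 3 and tw(G) ≤ 3. Conversely, {2, 5, 9, 10} is a clique of size 4, and the vertices of any clique must share a bag in every tree decomposition; so some bag has ≥ 4 vertices and tw(G) ≥ 3. The upper and lower bounds meet at 3, so that is the treewidth.

Treewidth 3.
One optimal decomposition is:
Bags: B1 = {5, 7, 9, 10}  B2 = {3, 7, 9, 10}  B3 = {4, 5, 7, 10}  B4 = {7, 9, 10, 11}  B5 = {7, 8, 9, 10}  B6 = {2, 5, 9, 10}  B7 = {1, 7, 9, 10}  B8 = {3, 6, 9, 10}
Tree: B1–B2, B1–B3, B1–B4, B1–B5, B1–B6, B1–B7, B2–B8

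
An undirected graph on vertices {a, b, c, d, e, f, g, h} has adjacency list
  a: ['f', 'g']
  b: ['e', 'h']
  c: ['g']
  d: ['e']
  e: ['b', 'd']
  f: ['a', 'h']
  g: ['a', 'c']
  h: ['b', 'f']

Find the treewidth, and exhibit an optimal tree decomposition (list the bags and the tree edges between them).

Treewidth 1.
Bags: B1 = {c, g}  B2 = {a, g}  B3 = {a, f}  B4 = {f, h}  B5 = {b, h}  B6 = {b, e}  B7 = {d, e}
Tree: B1–B2, B2–B3, B3–B4, B4–B5, B5–B6, B6–B7

Every bag has size at most 2, so the width is 2 − 1 = 1 and tw(G) ≤ 1. G has an edge, so its treewidth is at least 1. Therefore the treewidth is 1.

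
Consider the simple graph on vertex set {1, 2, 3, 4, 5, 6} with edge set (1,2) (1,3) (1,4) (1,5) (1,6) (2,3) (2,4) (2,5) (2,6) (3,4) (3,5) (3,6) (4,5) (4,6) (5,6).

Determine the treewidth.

5

A width-5 tree decomposition is:
Bags: B1 = {1, 2, 3, 4, 5, 6}
Tree: (single bag)
A single bag containing all 6 vertices is trivially a valid decomposition of width 5. Conversely, {1, 2, 3, 4, 5, 6} is a clique of size 6, and the vertices of any clique must share a bag in every tree decomposition; so some bag has ≥ 6 vertices and tw(G) ≥ 5. Hence tw(G) = 5 exactly.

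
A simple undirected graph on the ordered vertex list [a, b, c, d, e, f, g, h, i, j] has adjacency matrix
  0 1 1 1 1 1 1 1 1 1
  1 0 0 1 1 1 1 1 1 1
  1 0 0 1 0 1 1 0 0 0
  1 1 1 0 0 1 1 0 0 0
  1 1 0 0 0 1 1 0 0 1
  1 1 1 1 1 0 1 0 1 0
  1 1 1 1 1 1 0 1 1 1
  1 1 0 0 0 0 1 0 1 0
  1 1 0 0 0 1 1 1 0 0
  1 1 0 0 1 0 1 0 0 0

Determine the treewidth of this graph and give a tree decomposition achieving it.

Treewidth 4.
One optimal decomposition is:
Bags: B1 = {a, b, e, f, g}  B2 = {a, b, d, f, g}  B3 = {a, b, f, g, i}  B4 = {a, b, e, g, j}  B5 = {a, c, d, f, g}  B6 = {a, b, g, h, i}
Tree: B1–B2, B1–B3, B1–B4, B2–B5, B3–B6

Every bag has size at most 5, so the width is 5 − 1 = 4 and tw(G) ≤ 4. Conversely, {a, c, d, f, g} is a clique of size 5, and the vertices of any clique must share a bag in every tree decomposition; so some bag has ≥ 5 vertices and tw(G) ≥ 4. Therefore the treewidth is 4.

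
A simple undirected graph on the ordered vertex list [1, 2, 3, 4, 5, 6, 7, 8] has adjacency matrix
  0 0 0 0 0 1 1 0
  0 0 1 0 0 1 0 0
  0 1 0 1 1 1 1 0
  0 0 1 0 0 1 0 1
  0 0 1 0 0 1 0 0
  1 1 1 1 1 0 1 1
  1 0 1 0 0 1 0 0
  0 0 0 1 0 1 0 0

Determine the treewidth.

A width-2 tree decomposition is:
Bags: B1 = {3, 5, 6}  B2 = {2, 3, 6}  B3 = {3, 6, 7}  B4 = {3, 4, 6}  B5 = {4, 6, 8}  B6 = {1, 6, 7}
Tree: B1–B2, B2–B3, B2–B4, B4–B5, B3–B6
Every bag has size at most 3, so the width is 3 − 1 = 2 and tw(G) ≤ 2. On the other hand G contains the 3-clique {4, 6, 8}. A clique must lie in a single bag of any decomposition, so no decomposition can have width below 2. Therefore the treewidth is 2.

2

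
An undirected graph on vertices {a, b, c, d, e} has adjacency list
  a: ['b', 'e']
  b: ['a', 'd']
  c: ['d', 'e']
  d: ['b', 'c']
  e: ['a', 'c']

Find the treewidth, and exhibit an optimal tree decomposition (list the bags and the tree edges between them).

Treewidth 2.
One such decomposition:
Bags: B1 = {a, b, e}  B2 = {b, d, e}  B3 = {c, d, e}
Tree: B1–B2, B2–B3

The largest bag has 3 vertices, giving width 2; this decomposition certifies tw(G) ≤ 2. For the lower bound, G contains the cycle e–a–b–d–c–e, so G is not a forest; only forests have treewidth ≤ 1, hence tw(G) ≥ 2. Combining the bounds, tw(G) = 2.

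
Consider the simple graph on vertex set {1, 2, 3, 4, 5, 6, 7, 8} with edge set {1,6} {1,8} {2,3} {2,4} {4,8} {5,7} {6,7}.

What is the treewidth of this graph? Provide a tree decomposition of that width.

Treewidth 1.
Bags: B1 = {2, 3}  B2 = {2, 4}  B3 = {4, 8}  B4 = {1, 8}  B5 = {1, 6}  B6 = {6, 7}  B7 = {5, 7}
Tree: B1–B2, B2–B3, B3–B4, B4–B5, B5–B6, B6–B7

Each bag holds 2 vertices, so the decomposition has width 1, which upper-bounds the treewidth. Any graph with an edge has treewidth ≥ 1, and G has the edge 3–2. Therefore the treewidth is 1.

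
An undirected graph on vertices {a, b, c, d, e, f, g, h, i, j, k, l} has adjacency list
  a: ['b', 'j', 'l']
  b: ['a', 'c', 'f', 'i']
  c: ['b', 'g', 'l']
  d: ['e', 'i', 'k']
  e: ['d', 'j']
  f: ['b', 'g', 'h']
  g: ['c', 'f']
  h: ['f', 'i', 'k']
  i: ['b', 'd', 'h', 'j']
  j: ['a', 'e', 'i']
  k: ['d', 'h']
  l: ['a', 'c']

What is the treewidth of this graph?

3

A width-3 tree decomposition is:
Bags: B1 = {a, c, g, l}  B2 = {a, b, c, g}  B3 = {a, b, f, g}  B4 = {a, b, f, j}  B5 = {b, f, i, j}  B6 = {f, h, i, j}  B7 = {e, h, i, j}  B8 = {d, e, h, i}  B9 = {d, e, h, k}
Tree: B1–B2, B2–B3, B3–B4, B4–B5, B5–B6, B6–B7, B7–B8, B8–B9
Every bag has size at most 4, so the width is 4 − 1 = 3 and tw(G) ≤ 3. For the lower bound: the 4 vertex sets {c,g,l}, {a}, {b}, {f,h,i,j} are disjoint, each induces a connected subgraph, and every pair is joined by at least one edge of G. Contracting each set to a single vertex therefore yields K_{4} as a minor, and since treewidth is minor-monotone, tw(G) ≥ tw(K_{4}) = 3. Therefore the treewidth is 3.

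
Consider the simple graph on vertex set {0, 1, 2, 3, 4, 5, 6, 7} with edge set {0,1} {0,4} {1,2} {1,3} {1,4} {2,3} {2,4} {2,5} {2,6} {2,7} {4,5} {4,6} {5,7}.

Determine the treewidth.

2

A width-2 tree decomposition is:
Bags: B1 = {1, 2, 4}  B2 = {2, 4, 6}  B3 = {2, 4, 5}  B4 = {0, 1, 4}  B5 = {2, 5, 7}  B6 = {1, 2, 3}
Tree: B1–B2, B2–B3, B1–B4, B3–B5, B1–B6
The largest bag has 3 vertices, giving width 2; this decomposition certifies tw(G) ≤ 2. Conversely, {0, 1, 4} is a clique of size 3, and the vertices of any clique must share a bag in every tree decomposition; so some bag has ≥ 3 vertices and tw(G) ≥ 2. Therefore the treewidth is 2.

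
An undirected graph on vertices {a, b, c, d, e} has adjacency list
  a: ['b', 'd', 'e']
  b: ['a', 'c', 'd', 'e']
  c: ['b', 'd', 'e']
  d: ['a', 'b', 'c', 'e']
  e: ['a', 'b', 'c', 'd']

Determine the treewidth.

3

A width-3 tree decomposition is:
Bags: B1 = {b, c, d, e}  B2 = {a, b, d, e}
Tree: B1–B2
Each bag holds 4 vertices, so the decomposition has width 3, which upper-bounds the treewidth. On the other hand G contains the 4-clique {b, c, d, e}. A clique must lie in a single bag of any decomposition, so no decomposition can have width below 3. Therefore the treewidth is 3.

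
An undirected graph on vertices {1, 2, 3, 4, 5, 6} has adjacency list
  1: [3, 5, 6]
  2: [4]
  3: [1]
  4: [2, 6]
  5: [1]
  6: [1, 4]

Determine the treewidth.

1

A width-1 tree decomposition is:
Bags: B1 = {1, 6}  B2 = {1, 3}  B3 = {4, 6}  B4 = {1, 5}  B5 = {2, 4}
Tree: B1–B2, B1–B3, B2–B4, B3–B5
Each bag holds 2 vertices, so the decomposition has width 1, which upper-bounds the treewidth. Since G has at least one edge (e.g. 1–6), it is not an edgeless graph, so tw(G) ≥ 1. The upper and lower bounds meet at 1, so that is the treewidth.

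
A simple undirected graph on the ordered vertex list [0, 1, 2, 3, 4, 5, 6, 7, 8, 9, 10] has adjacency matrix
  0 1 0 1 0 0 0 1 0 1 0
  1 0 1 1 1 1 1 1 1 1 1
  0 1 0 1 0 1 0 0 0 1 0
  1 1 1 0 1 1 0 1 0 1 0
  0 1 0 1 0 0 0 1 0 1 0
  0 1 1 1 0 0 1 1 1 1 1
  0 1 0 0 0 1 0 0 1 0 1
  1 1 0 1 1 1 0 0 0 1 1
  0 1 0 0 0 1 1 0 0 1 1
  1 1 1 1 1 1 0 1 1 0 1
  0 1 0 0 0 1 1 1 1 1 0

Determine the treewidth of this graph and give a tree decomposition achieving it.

Each bag holds 5 vertices, so the decomposition has width 4, which upper-bounds the treewidth. Conversely, {1, 5, 8, 9, 10} is a clique of size 5, and the vertices of any clique must share a bag in every tree decomposition; so some bag has ≥ 5 vertices and tw(G) ≥ 4. Hence tw(G) = 4 exactly.

Treewidth 4.
One optimal decomposition is:
Bags: B1 = {1, 2, 3, 5, 9}  B2 = {1, 3, 5, 7, 9}  B3 = {1, 5, 7, 9, 10}  B4 = {0, 1, 3, 7, 9}  B5 = {1, 3, 4, 7, 9}  B6 = {1, 5, 8, 9, 10}  B7 = {1, 5, 6, 8, 10}
Tree: B1–B2, B2–B3, B2–B4, B2–B5, B3–B6, B6–B7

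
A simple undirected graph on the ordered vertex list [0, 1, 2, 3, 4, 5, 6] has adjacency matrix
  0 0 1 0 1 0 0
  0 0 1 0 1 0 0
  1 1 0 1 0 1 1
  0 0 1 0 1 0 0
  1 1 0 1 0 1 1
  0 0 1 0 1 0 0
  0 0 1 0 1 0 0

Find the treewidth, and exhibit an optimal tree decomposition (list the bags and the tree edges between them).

Each bag holds 3 vertices, so the decomposition has width 2, which upper-bounds the treewidth. Since 4–1–2–6–4 is a cycle in G, G is not acyclic. Forests are exactly the graphs of treewidth ≤ 1, so tw(G) ≥ 2. Combining the bounds, tw(G) = 2.

Treewidth 2.
One such decomposition:
Bags: B1 = {1, 2, 4}  B2 = {2, 4, 6}  B3 = {2, 4, 5}  B4 = {0, 2, 4}  B5 = {2, 3, 4}
Tree: B1–B2, B2–B3, B3–B4, B4–B5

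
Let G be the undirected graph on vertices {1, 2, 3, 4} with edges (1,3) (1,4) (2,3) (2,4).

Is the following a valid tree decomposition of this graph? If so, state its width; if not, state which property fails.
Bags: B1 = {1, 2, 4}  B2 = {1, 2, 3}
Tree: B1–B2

Yes; width 2.

Every vertex of G appears in some bag (union = {1, 2, 3, 4}); every edge is covered by a bag; and for each vertex v the set of bags containing v is connected in the bag tree. The decomposition is therefore valid. The largest bag has 3 vertices, so the width is 2.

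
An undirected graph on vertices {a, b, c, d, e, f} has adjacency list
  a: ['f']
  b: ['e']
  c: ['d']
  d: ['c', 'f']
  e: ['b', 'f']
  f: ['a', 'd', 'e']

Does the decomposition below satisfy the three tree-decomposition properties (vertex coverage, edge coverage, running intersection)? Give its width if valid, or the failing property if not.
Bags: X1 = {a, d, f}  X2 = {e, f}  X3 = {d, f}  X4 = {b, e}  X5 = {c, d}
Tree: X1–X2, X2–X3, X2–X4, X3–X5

A tree decomposition must satisfy three properties: every vertex lies in some bag; for every edge, both endpoints lie together in some bag; and for every vertex, the bags containing it form a connected subtree. Here bags containing vertex d are not connected in the tree, so the decomposition is invalid.

No — bags containing vertex d are not connected in the tree.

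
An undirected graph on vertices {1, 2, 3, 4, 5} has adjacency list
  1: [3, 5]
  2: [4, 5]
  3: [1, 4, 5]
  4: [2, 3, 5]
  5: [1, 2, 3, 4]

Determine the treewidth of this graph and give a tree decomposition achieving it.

Treewidth 2.
Bags: B1 = {1, 3, 5}  B2 = {3, 4, 5}  B3 = {2, 4, 5}
Tree: B1–B2, B2–B3

Each bag holds 3 vertices, so the decomposition has width 2, which upper-bounds the treewidth. For the lower bound, the 3 vertices {2, 4, 5} are pairwise adjacent, and any tree decomposition puts a clique entirely inside one bag — forcing width ≥ 2. Combining the bounds, tw(G) = 2.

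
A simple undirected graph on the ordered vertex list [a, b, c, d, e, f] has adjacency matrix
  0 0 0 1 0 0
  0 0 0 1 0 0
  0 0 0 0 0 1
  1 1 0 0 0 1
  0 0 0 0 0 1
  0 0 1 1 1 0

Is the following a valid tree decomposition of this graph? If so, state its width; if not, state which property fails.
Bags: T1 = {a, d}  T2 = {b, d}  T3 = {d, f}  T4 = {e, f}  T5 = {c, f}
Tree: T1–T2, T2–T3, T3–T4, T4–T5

Yes; width 1.

Checking the three conditions: (i) the bags cover all of {a, b, c, d, e, f}; (ii) for each edge, some bag contains both endpoints; (iii) the bags containing any fixed vertex form a subtree. All hold, so the decomposition is valid with width 2 − 1 = 1.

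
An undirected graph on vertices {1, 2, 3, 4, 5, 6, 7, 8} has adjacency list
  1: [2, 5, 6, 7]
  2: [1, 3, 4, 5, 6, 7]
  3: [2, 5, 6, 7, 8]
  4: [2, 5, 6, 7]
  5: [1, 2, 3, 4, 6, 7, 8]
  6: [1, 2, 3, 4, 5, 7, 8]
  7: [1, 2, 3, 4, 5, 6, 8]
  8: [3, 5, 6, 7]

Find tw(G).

A width-4 tree decomposition is:
Bags: B1 = {1, 2, 5, 6, 7}  B2 = {2, 3, 5, 6, 7}  B3 = {3, 5, 6, 7, 8}  B4 = {2, 4, 5, 6, 7}
Tree: B1–B2, B2–B3, B2–B4
Every bag has size at most 5, so the width is 5 − 1 = 4 and tw(G) ≤ 4. Conversely, {3, 5, 6, 7, 8} is a clique of size 5, and the vertices of any clique must share a bag in every tree decomposition; so some bag has ≥ 5 vertices and tw(G) ≥ 4. The upper and lower bounds meet at 4, so that is the treewidth.

4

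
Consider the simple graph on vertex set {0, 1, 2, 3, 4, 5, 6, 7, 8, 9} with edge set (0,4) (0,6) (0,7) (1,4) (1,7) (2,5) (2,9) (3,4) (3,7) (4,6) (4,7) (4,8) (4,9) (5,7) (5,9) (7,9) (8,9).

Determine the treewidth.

A width-2 tree decomposition is:
Bags: B1 = {3, 4, 7}  B2 = {4, 7, 9}  B3 = {5, 7, 9}  B4 = {2, 5, 9}  B5 = {1, 4, 7}  B6 = {0, 4, 7}  B7 = {4, 8, 9}  B8 = {0, 4, 6}
Tree: B1–B2, B2–B3, B3–B4, B2–B5, B1–B6, B2–B7, B6–B8
The largest bag has 3 vertices, giving width 2; this decomposition certifies tw(G) ≤ 2. On the other hand G contains the 3-clique {2, 5, 9}. A clique must lie in a single bag of any decomposition, so no decomposition can have width below 2. Hence tw(G) = 2 exactly.

2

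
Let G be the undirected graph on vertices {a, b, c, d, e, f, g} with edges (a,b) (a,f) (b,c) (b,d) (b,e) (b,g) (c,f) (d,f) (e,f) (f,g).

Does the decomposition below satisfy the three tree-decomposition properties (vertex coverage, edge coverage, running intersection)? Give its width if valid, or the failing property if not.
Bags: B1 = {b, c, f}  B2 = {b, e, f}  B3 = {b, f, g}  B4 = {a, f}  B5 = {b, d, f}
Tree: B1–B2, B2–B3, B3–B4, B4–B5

No — edge (b,a) lies in no bag.

A tree decomposition must satisfy three properties: every vertex lies in some bag; for every edge, both endpoints lie together in some bag; and for every vertex, the bags containing it form a connected subtree. Here edge (b,a) lies in no bag, so the decomposition is invalid.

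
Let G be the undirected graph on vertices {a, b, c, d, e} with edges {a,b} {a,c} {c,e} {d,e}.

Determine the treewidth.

A width-1 tree decomposition is:
Bags: B1 = {c, e}  B2 = {a, c}  B3 = {a, b}  B4 = {d, e}
Tree: B1–B2, B2–B3, B1–B4
Every bag has size at most 2, so the width is 2 − 1 = 1 and tw(G) ≤ 1. G has an edge, so its treewidth is at least 1. The upper and lower bounds meet at 1, so that is the treewidth.

1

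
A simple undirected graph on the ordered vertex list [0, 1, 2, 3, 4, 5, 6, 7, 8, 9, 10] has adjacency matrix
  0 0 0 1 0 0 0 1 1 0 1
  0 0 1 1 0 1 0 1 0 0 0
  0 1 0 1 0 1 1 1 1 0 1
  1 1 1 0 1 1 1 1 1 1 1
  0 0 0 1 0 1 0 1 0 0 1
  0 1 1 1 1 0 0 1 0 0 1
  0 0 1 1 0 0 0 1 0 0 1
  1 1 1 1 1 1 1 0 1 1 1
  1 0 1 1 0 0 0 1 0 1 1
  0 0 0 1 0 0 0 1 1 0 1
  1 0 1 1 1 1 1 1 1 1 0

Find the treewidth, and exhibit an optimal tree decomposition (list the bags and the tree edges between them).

The largest bag has 5 vertices, giving width 4; this decomposition certifies tw(G) ≤ 4. Conversely, {1, 2, 3, 5, 7} is a clique of size 5, and the vertices of any clique must share a bag in every tree decomposition; so some bag has ≥ 5 vertices and tw(G) ≥ 4. Therefore the treewidth is 4.

Treewidth 4.
One optimal decomposition is:
Bags: B1 = {2, 3, 5, 7, 10}  B2 = {2, 3, 6, 7, 10}  B3 = {3, 4, 5, 7, 10}  B4 = {1, 2, 3, 5, 7}  B5 = {2, 3, 7, 8, 10}  B6 = {0, 3, 7, 8, 10}  B7 = {3, 7, 8, 9, 10}
Tree: B1–B2, B1–B3, B1–B4, B2–B5, B5–B6, B6–B7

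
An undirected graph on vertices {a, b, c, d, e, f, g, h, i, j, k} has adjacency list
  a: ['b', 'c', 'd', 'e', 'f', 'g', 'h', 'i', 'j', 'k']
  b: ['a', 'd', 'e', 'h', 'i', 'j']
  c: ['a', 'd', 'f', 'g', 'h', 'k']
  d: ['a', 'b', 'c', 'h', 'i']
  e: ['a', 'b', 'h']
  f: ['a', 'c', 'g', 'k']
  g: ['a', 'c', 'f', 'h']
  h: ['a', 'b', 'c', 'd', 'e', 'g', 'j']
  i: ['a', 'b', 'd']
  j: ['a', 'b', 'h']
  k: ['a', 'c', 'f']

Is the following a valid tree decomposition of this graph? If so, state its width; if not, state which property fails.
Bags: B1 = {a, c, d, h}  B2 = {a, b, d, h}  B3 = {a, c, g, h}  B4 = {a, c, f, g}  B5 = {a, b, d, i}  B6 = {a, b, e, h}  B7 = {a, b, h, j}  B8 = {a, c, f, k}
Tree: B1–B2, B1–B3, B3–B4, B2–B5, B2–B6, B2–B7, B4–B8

Yes; width 3.

Every vertex of G appears in some bag (union = {a, b, c, d, e, f, g, h, i, j, k}); every edge is covered by a bag; and for each vertex v the set of bags containing v is connected in the bag tree. The decomposition is therefore valid. The largest bag has 4 vertices, so the width is 3.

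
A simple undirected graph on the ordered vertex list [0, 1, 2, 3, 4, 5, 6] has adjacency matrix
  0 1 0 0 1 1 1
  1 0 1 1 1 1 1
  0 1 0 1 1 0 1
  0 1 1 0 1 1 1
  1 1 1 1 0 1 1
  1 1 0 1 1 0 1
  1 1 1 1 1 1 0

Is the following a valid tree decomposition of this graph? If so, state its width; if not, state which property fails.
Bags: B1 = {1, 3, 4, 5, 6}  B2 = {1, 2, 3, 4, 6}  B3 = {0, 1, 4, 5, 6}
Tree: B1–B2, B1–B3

Yes; width 4.

Every vertex of G appears in some bag (union = {0, 1, 2, 3, 4, 5, 6}); every edge is covered by a bag; and for each vertex v the set of bags containing v is connected in the bag tree. The decomposition is therefore valid. The largest bag has 5 vertices, so the width is 4.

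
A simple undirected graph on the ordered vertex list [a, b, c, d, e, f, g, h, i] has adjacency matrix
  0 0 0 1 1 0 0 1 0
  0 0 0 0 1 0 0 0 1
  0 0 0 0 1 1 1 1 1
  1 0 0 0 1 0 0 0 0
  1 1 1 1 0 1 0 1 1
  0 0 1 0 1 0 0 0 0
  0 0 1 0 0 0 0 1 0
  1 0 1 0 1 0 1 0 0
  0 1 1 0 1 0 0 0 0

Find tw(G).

2

A width-2 tree decomposition is:
Bags: B1 = {c, e, f}  B2 = {c, e, h}  B3 = {c, e, i}  B4 = {c, g, h}  B5 = {b, e, i}  B6 = {a, e, h}  B7 = {a, d, e}
Tree: B1–B2, B1–B3, B2–B4, B3–B5, B2–B6, B6–B7
The largest bag has 3 vertices, giving width 2; this decomposition certifies tw(G) ≤ 2. On the other hand G contains the 3-clique {c, g, h}. A clique must lie in a single bag of any decomposition, so no decomposition can have width below 2. Therefore the treewidth is 2.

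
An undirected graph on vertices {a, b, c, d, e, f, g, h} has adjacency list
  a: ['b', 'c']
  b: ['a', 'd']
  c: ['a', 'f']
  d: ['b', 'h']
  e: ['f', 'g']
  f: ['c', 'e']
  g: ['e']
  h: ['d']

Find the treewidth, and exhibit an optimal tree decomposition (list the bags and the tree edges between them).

Every bag has size at most 2, so the width is 2 − 1 = 1 and tw(G) ≤ 1. G has an edge, so its treewidth is at least 1. Therefore the treewidth is 1.

Treewidth 1.
One optimal decomposition is:
Bags: B1 = {d, h}  B2 = {b, d}  B3 = {a, b}  B4 = {a, c}  B5 = {c, f}  B6 = {e, f}  B7 = {e, g}
Tree: B1–B2, B2–B3, B3–B4, B4–B5, B5–B6, B6–B7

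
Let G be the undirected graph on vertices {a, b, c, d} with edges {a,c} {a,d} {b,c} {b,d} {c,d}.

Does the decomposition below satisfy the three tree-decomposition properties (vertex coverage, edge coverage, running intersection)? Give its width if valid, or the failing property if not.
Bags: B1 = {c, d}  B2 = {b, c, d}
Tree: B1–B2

No — vertex a appears in no bag.

A tree decomposition must satisfy three properties: every vertex lies in some bag; for every edge, both endpoints lie together in some bag; and for every vertex, the bags containing it form a connected subtree. Here vertex a appears in no bag, so the decomposition is invalid.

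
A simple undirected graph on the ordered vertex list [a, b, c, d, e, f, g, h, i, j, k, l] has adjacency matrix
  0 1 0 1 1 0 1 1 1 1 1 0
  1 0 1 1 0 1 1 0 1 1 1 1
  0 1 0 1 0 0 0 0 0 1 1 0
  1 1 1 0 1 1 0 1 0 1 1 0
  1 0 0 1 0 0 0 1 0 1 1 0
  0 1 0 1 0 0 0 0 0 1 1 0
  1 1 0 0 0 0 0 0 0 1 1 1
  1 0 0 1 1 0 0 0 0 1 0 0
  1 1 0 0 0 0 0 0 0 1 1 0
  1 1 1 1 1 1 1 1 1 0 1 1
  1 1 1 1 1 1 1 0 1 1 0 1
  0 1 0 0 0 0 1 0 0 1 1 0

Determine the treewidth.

4

A width-4 tree decomposition is:
Bags: B1 = {b, c, d, j, k}  B2 = {a, b, d, j, k}  B3 = {a, d, e, j, k}  B4 = {a, d, e, h, j}  B5 = {a, b, i, j, k}  B6 = {a, b, g, j, k}  B7 = {b, g, j, k, l}  B8 = {b, d, f, j, k}
Tree: B1–B2, B2–B3, B3–B4, B2–B5, B5–B6, B6–B7, B2–B8
The largest bag has 5 vertices, giving width 4; this decomposition certifies tw(G) ≤ 4. On the other hand G contains the 5-clique {a, d, e, h, j}. A clique must lie in a single bag of any decomposition, so no decomposition can have width below 4. The upper and lower bounds meet at 4, so that is the treewidth.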